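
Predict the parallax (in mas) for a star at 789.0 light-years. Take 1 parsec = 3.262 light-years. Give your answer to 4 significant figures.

4.134 mas

d = 789.0 ly ÷ 3.262 = 241.88 pc.
p = 1/d = 1/241.88 = 0.0041343 arcsec.
= 0.0041343 × 1000 = 4.1343 mas.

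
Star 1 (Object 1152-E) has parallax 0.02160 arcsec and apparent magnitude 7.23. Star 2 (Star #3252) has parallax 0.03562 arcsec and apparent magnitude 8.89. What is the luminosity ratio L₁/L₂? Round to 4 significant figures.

d₁ = 1/p₁ = 1/0.02160″ = 46.296 pc; d₂ = 1/p₂ = 1/0.03562″ = 28.074 pc.
M₁ = m₁ − 5 log₁₀ d₁ + 5 = 7.23 − 8.3277 + 5 = 3.9023.
M₂ = 8.89 − 7.2415 + 5 = 6.6485.
L₁/L₂ = 10^(0.4(M₂ − M₁)) = 10^(0.4 × 2.7462) = 10^1.09848 = 12.545.

L₁/L₂ = 12.55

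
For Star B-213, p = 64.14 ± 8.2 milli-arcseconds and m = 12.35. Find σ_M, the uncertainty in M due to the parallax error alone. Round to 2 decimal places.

M = m − 5 log₁₀ d + 5 = m + 5 log₁₀ p + 5, so ∂M/∂p = 5/(p ln 10).
σ_M = (5/ln 10) · (σ_p/p) = 2.1715 × 8.2/64.14 = 2.1715 × 0.12785 = 0.27763.

σ_M = 0.28 mag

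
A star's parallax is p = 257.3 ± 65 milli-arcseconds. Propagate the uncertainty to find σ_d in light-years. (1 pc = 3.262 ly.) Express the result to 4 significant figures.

d = 1/p, so σ_d = σ_p / p².
σ_d = 0.0650 / (0.2573)² = 0.0650 / 0.066203 = 0.98183 pc = 0.98183 × 3.262 ly = 3.2027 ly.

3.203 ly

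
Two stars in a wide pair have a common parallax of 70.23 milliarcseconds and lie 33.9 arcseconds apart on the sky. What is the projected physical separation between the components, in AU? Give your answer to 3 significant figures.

483 AU

d = 1/p = 1/0.07023″ = 14.239 pc.
At distance d (pc), an angle of θ arcsec spans θ·d AU: s = 33.9 × 14.239 = 482.7 AU.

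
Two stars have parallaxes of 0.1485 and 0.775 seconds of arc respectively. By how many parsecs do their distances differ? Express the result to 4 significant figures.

5.444 pc

d_A = 1/0.1485″ = 6.734 pc; d_B = 1/0.7750″ = 1.2903 pc.
|d_B − d_A| = |1.2903 − 6.734| = 5.4437 pc.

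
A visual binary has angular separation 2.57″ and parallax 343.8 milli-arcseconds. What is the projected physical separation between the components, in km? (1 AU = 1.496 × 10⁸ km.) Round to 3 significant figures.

1.12 × 10^9 km

d = 1/p = 1/0.3438″ = 2.9087 pc.
At distance d (pc), an angle of θ arcsec spans θ·d AU: s = 2.57 × 2.9087 = 7.4754 AU.
= 7.4754 × 1.496 × 10⁸ km = 1.1183 × 10^9 km.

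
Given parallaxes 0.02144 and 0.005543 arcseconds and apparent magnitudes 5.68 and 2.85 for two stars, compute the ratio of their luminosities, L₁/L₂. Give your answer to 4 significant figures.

L₁/L₂ = 0.004932

d₁ = 1/p₁ = 1/0.02144″ = 46.642 pc; d₂ = 1/p₂ = 1/0.005543″ = 180.41 pc.
M₁ = m₁ − 5 log₁₀ d₁ + 5 = 5.68 − 8.3439 + 5 = 2.3361.
M₂ = 2.85 − 11.2813 + 5 = -3.4313.
L₁/L₂ = 10^(0.4(M₂ − M₁)) = 10^(0.4 × (-5.7674)) = 10^(-2.30696) = 0.0049322.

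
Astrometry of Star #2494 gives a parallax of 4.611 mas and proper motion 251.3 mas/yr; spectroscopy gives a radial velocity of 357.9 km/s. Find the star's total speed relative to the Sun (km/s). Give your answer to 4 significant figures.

441.4 km/s

d = 1/p = 1/0.004611″ = 216.87 pc.
μ = 251.3 mas/yr = 0.2513 ″/yr.
v_t = 4.740 μ d = 4.740 × 0.2513 × 216.87 = 258.33 km/s.
v = √(v_r² + v_t²) = √(357.9² + 258.33²) = √194827 = 441.39 km/s.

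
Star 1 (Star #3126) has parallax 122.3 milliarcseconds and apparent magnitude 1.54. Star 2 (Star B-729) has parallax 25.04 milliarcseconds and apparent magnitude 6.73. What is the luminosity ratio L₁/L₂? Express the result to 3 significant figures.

d₁ = 1/p₁ = 1/0.1223″ = 8.1766 pc; d₂ = 1/p₂ = 1/0.02504″ = 39.936 pc.
M₁ = m₁ − 5 log₁₀ d₁ + 5 = 1.54 − 4.5629 + 5 = 1.9771.
M₂ = 6.73 − 8.0068 + 5 = 3.7232.
L₁/L₂ = 10^(0.4(M₂ − M₁)) = 10^(0.4 × 1.7461) = 10^0.69844 = 4.9939.

L₁/L₂ = 4.99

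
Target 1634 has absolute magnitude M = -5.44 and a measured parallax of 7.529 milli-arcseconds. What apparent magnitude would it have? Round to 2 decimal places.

d = 1/p = 1/0.007529″ = 132.82 pc.
m − M = 5 log₁₀ d − 5 = 5 log₁₀(132.82) − 5 = 10.6163 − 5 = 5.6163.
m = M + (m − M) = -5.44 + 5.6163 = 0.18.

m = 0.18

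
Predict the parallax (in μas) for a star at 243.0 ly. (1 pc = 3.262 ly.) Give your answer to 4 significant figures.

13420 μas

d = 243.0 ly ÷ 3.262 = 74.494 pc.
p = 1/d = 1/74.494 = 0.013424 arcsec.
= 0.013424 × 10⁶ = 13424 μas.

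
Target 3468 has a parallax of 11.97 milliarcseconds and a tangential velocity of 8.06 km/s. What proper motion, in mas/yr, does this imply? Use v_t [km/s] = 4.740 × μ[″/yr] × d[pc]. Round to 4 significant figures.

20.35 mas/yr

d = 1/p = 1/0.01197″ = 83.542 pc.
μ = v_t / (4.74 d) = 8.06 / (4.74 × 83.542) = 8.06 / 395.99 = 0.020354 ″/yr = 20.354 mas/yr.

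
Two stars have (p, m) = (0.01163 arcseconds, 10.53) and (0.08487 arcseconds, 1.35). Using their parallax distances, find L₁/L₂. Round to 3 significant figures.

d₁ = 1/p₁ = 1/0.01163″ = 85.985 pc; d₂ = 1/p₂ = 1/0.08487″ = 11.783 pc.
M₁ = m₁ − 5 log₁₀ d₁ + 5 = 10.53 − 9.6721 + 5 = 5.8579.
M₂ = 1.35 − 5.3563 + 5 = 0.9937.
L₁/L₂ = 10^(0.4(M₂ − M₁)) = 10^(0.4 × (-4.8642)) = 10^(-1.94568) = 0.011332.

L₁/L₂ = 0.0113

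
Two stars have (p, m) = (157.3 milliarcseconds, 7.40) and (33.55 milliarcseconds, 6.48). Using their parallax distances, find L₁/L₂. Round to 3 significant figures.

d₁ = 1/p₁ = 1/0.1573″ = 6.3573 pc; d₂ = 1/p₂ = 1/0.03355″ = 29.806 pc.
M₁ = m₁ − 5 log₁₀ d₁ + 5 = 7.40 − 4.0164 + 5 = 8.3836.
M₂ = 6.48 − 7.3715 + 5 = 4.1085.
L₁/L₂ = 10^(0.4(M₂ − M₁)) = 10^(0.4 × (-4.2751)) = 10^(-1.71004) = 0.019497.

L₁/L₂ = 0.0195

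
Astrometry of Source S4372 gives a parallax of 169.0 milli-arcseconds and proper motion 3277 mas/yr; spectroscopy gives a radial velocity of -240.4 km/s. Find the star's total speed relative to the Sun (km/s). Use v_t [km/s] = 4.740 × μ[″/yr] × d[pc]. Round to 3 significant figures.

257 km/s

d = 1/p = 1/0.1690″ = 5.9172 pc.
μ = 3277 mas/yr = 3.277 ″/yr.
v_t = 4.740 μ d = 4.740 × 3.277 × 5.9172 = 91.912 km/s.
v = √(v_r² + v_t²) = √((-240.4)² + 91.912²) = √66240 = 257.37 km/s.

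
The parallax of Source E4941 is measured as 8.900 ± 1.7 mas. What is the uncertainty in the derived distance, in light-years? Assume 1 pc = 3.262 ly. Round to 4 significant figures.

d = 1/p, so σ_d = σ_p / p².
σ_d = 0.00170 / (0.008900)² = 0.00170 / 0.00007921 = 21.462 pc = 21.462 × 3.262 ly = 70.009 ly.

70.01 ly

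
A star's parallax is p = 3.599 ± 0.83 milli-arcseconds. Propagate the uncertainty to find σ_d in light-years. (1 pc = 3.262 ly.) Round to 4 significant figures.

d = 1/p, so σ_d = σ_p / p².
σ_d = 0.000830 / (0.003599)² = 0.000830 / 0.000012953 = 64.078 pc = 64.078 × 3.262 ly = 209.02 ly.

209.0 ly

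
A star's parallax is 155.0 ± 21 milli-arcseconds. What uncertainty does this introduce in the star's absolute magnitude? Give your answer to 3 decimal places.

σ_M = 0.294 mag

M = m − 5 log₁₀ d + 5 = m + 5 log₁₀ p + 5, so ∂M/∂p = 5/(p ln 10).
σ_M = (5/ln 10) · (σ_p/p) = 2.1715 × 21/155.0 = 2.1715 × 0.13548 = 0.29419.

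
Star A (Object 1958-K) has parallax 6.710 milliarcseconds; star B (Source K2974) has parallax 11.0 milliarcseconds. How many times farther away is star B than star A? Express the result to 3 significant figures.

0.610

Since d = 1/p, d_B/d_A = p_A/p_B.
= 6.710 / 11.0 = 0.61.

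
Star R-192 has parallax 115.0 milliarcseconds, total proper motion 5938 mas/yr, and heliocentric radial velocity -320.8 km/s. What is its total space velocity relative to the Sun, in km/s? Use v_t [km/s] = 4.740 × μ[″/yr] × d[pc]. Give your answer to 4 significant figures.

403.5 km/s

d = 1/p = 1/0.1150″ = 8.6957 pc.
μ = 5938 mas/yr = 5.938 ″/yr.
v_t = 4.740 μ d = 4.740 × 5.938 × 8.6957 = 244.75 km/s.
v = √(v_r² + v_t²) = √((-320.8)² + 244.75²) = √162815 = 403.5 km/s.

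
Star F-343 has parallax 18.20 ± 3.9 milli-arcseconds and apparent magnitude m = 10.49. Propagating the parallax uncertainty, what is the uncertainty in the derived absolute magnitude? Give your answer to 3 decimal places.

M = m − 5 log₁₀ d + 5 = m + 5 log₁₀ p + 5, so ∂M/∂p = 5/(p ln 10).
σ_M = (5/ln 10) · (σ_p/p) = 2.1715 × 3.9/18.20 = 2.1715 × 0.21429 = 0.46533.

σ_M = 0.465 mag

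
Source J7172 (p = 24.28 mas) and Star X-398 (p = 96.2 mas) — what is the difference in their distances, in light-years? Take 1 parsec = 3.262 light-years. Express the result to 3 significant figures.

d_A = 1/0.02428″ = 41.186 pc; d_B = 1/0.09620″ = 10.395 pc.
|d_B − d_A| = |10.395 − 41.186| = 30.791 pc = 30.791 × 3.262 ly = 100.44 ly.

100 ly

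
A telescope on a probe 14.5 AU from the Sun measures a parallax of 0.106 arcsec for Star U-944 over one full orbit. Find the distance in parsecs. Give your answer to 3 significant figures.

137 pc

With baseline B (in AU) and parallax p (in arcsec), d = B/p parsecs.
d = 14.5 / 0.106 = 136.79 pc.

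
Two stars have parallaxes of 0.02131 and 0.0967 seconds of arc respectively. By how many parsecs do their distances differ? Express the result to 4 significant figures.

36.59 pc

d_A = 1/0.02131″ = 46.926 pc; d_B = 1/0.09670″ = 10.341 pc.
|d_B − d_A| = |10.341 − 46.926| = 36.585 pc.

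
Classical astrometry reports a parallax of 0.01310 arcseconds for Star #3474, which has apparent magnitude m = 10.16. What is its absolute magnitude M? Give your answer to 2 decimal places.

M = 5.75

d = 1/p = 1/0.01310″ = 76.336 pc.
m − M = 5 log₁₀(76.336) − 5 = 9.4136 − 5 = 4.4136.
M = m − (m − M) = 10.16 − 4.4136 = 5.75.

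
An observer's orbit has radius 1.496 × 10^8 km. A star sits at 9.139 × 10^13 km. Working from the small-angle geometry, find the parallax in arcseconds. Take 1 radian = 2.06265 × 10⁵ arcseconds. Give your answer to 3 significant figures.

0.338 arcsec

θ ≈ B/d = (1.496 × 10^8) / (9.139 × 10^13) = 1.6369 × 10^-6 rad.
In arcseconds: 1.6369 × 10^-6 × 206265 = 0.33764″.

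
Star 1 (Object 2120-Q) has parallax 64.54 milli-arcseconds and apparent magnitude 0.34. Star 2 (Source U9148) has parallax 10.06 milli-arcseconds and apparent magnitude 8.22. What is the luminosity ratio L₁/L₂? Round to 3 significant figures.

d₁ = 1/p₁ = 1/0.06454″ = 15.494 pc; d₂ = 1/p₂ = 1/0.01006″ = 99.404 pc.
M₁ = m₁ − 5 log₁₀ d₁ + 5 = 0.34 − 5.9508 + 5 = -0.6108.
M₂ = 8.22 − 9.9870 + 5 = 3.2330.
L₁/L₂ = 10^(0.4(M₂ − M₁)) = 10^(0.4 × 3.8438) = 10^1.53752 = 34.476.

L₁/L₂ = 34.5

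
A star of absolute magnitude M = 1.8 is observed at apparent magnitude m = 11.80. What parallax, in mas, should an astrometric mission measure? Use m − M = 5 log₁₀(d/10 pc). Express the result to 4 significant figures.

1.000 mas

m − M = 11.80 − 1.8 = 10.00.
d = 10^((m−M)/5 + 1) = 10^3.000 = 1000 pc.
p = 1/d = 1/1000 = 0.001 arcsec = 1 mas.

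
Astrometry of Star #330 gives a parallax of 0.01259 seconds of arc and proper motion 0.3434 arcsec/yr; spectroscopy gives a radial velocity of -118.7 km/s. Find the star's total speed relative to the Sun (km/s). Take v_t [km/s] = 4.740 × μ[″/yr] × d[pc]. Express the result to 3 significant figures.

d = 1/p = 1/0.01259″ = 79.428 pc.
v_t = 4.740 μ d = 4.740 × 0.3434 × 79.428 = 129.29 km/s.
v = √(v_r² + v_t²) = √((-118.7)² + 129.29²) = √30805.6 = 175.52 km/s.

176 km/s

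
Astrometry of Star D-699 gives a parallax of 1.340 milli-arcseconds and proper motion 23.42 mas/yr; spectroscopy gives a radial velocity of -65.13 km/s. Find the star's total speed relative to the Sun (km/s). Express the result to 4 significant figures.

d = 1/p = 1/0.001340″ = 746.27 pc.
μ = 23.42 mas/yr = 0.02342 ″/yr.
v_t = 4.740 μ d = 4.740 × 0.02342 × 746.27 = 82.844 km/s.
v = √(v_r² + v_t²) = √((-65.13)² + 82.844²) = √11105 = 105.38 km/s.

105.4 km/s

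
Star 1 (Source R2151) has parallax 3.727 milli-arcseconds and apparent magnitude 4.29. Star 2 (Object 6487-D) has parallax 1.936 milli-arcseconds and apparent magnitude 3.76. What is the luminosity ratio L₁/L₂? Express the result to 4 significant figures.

L₁/L₂ = 0.1656

d₁ = 1/p₁ = 1/0.003727″ = 268.31 pc; d₂ = 1/p₂ = 1/0.001936″ = 516.53 pc.
M₁ = m₁ − 5 log₁₀ d₁ + 5 = 4.29 − 12.1432 + 5 = -2.8532.
M₂ = 3.76 − 13.5655 + 5 = -4.8055.
L₁/L₂ = 10^(0.4(M₂ − M₁)) = 10^(0.4 × (-1.9523)) = 10^(-0.78092) = 0.16561.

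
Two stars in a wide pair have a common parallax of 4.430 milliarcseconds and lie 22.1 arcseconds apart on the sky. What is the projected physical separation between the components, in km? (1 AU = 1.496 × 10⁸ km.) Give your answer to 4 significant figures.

d = 1/p = 1/0.004430″ = 225.73 pc.
At distance d (pc), an angle of θ arcsec spans θ·d AU: s = 22.1 × 225.73 = 4988.6 AU.
= 4988.6 × 1.496 × 10⁸ km = 7.4629 × 10^11 km.

7.463 × 10^11 km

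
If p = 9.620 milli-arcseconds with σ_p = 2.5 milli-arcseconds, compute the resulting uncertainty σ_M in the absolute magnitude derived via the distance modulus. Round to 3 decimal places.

M = m − 5 log₁₀ d + 5 = m + 5 log₁₀ p + 5, so ∂M/∂p = 5/(p ln 10).
σ_M = (5/ln 10) · (σ_p/p) = 2.1715 × 2.5/9.620 = 2.1715 × 0.25988 = 0.56433.

σ_M = 0.564 mag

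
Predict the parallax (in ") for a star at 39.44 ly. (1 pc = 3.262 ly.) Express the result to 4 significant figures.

0.08271 "

d = 39.44 ly ÷ 3.262 = 12.091 pc.
p = 1/d = 1/12.091 = 0.082706 arcsec.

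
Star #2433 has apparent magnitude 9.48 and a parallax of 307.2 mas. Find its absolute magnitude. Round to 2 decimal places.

M = 11.92

d = 1/p = 1/0.3072″ = 3.2552 pc.
m − M = 5 log₁₀(3.2552) − 5 = 2.5629 − 5 = -2.4371.
M = m − (m − M) = 9.48 − (-2.4371) = 11.92.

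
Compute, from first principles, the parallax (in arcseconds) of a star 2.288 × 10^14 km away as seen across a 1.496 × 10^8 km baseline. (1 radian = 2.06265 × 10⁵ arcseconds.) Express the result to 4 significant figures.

θ ≈ B/d = (1.496 × 10^8) / (2.288 × 10^14) = 6.5385 × 10^-7 rad.
In arcseconds: 6.5385 × 10^-7 × 206265 = 0.13487″.

0.1349 arcsec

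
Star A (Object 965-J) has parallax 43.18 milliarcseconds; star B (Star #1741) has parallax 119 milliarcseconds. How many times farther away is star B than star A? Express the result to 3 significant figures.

0.363

Since d = 1/p, d_B/d_A = p_A/p_B.
= 43.18 / 119 = 0.36286.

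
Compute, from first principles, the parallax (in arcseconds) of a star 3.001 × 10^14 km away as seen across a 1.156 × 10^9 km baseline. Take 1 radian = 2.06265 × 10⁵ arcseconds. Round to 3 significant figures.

0.795 arcsec

θ ≈ B/d = (1.156 × 10^9) / (3.001 × 10^14) = 3.8520 × 10^-6 rad.
In arcseconds: 3.8520 × 10^-6 × 206265 = 0.79453″.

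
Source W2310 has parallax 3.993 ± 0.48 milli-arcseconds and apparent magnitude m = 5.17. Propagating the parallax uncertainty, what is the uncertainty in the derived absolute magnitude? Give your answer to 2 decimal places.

M = m − 5 log₁₀ d + 5 = m + 5 log₁₀ p + 5, so ∂M/∂p = 5/(p ln 10).
σ_M = (5/ln 10) · (σ_p/p) = 2.1715 × 0.48/3.993 = 2.1715 × 0.12021 = 0.26104.

σ_M = 0.26 mag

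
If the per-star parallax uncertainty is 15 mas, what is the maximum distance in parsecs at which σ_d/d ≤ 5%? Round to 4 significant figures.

3.333 pc

σ_d/d = σ_p/p, so the condition is σ_p/p ≤ 0.05, i.e. p ≥ σ_p/0.05.
p_min = 15/0.05 = 300 mas = 0.3 arcsec.
d_max = 1/p_min = 1/0.3 = 3.3333 pc.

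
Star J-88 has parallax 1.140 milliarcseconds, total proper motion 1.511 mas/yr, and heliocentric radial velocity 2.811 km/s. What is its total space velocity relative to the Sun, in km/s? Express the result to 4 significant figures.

d = 1/p = 1/0.001140″ = 877.19 pc.
μ = 1.511 mas/yr = 0.001511 ″/yr.
v_t = 4.740 μ d = 4.740 × 0.001511 × 877.19 = 6.2826 km/s.
v = √(v_r² + v_t²) = √(2.811² + 6.2826²) = √47.3728 = 6.8828 km/s.

6.883 km/s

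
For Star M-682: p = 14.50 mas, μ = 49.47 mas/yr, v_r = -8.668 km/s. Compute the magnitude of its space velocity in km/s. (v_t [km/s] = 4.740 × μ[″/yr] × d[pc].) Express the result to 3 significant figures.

18.3 km/s

d = 1/p = 1/0.01450″ = 68.966 pc.
μ = 49.47 mas/yr = 0.04947 ″/yr.
v_t = 4.740 μ d = 4.740 × 0.04947 × 68.966 = 16.172 km/s.
v = √(v_r² + v_t²) = √((-8.668)² + 16.172²) = √336.668 = 18.349 km/s.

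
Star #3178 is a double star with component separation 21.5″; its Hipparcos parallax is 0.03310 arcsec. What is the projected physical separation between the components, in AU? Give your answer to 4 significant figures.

d = 1/p = 1/0.03310″ = 30.211 pc.
At distance d (pc), an angle of θ arcsec spans θ·d AU: s = 21.5 × 30.211 = 649.54 AU.

649.5 AU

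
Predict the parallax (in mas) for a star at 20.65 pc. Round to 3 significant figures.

48.4 mas

p = 1/d = 1/20.65 = 0.048426 arcsec.
= 0.048426 × 1000 = 48.426 mas.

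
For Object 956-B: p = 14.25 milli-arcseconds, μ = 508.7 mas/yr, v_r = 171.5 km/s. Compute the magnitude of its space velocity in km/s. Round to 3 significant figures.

241 km/s

d = 1/p = 1/0.01425″ = 70.175 pc.
μ = 508.7 mas/yr = 0.5087 ″/yr.
v_t = 4.740 μ d = 4.740 × 0.5087 × 70.175 = 169.21 km/s.
v = √(v_r² + v_t²) = √(171.5² + 169.21²) = √58044.3 = 240.92 km/s.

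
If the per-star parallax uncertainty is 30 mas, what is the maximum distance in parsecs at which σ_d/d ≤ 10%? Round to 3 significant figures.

3.33 pc

σ_d/d = σ_p/p, so the condition is σ_p/p ≤ 0.10, i.e. p ≥ σ_p/0.10.
p_min = 30/0.10 = 300 mas = 0.3 arcsec.
d_max = 1/p_min = 1/0.3 = 3.3333 pc.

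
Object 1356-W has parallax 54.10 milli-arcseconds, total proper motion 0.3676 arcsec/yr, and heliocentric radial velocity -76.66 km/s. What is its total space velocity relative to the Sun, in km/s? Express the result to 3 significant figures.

83.2 km/s

d = 1/p = 1/0.05410″ = 18.484 pc.
v_t = 4.740 μ d = 4.740 × 0.3676 × 18.484 = 32.207 km/s.
v = √(v_r² + v_t²) = √((-76.66)² + 32.207²) = √6914.05 = 83.151 km/s.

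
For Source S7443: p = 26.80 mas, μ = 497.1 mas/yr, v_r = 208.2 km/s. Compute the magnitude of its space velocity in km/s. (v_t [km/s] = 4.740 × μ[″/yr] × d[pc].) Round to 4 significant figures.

226.0 km/s

d = 1/p = 1/0.02680″ = 37.313 pc.
μ = 497.1 mas/yr = 0.4971 ″/yr.
v_t = 4.740 μ d = 4.740 × 0.4971 × 37.313 = 87.919 km/s.
v = √(v_r² + v_t²) = √(208.2² + 87.919²) = √51077 = 226 km/s.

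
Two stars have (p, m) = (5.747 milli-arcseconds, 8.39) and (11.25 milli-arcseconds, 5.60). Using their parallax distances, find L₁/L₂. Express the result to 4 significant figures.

L₁/L₂ = 0.2934

d₁ = 1/p₁ = 1/0.005747″ = 174 pc; d₂ = 1/p₂ = 1/0.01125″ = 88.889 pc.
M₁ = m₁ − 5 log₁₀ d₁ + 5 = 8.39 − 11.2027 + 5 = 2.1873.
M₂ = 5.60 − 9.7442 + 5 = 0.8558.
L₁/L₂ = 10^(0.4(M₂ − M₁)) = 10^(0.4 × (-1.3315)) = 10^(-0.53260) = 0.29336.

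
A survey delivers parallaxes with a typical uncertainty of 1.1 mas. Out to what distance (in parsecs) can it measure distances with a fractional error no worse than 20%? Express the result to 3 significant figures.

σ_d/d = σ_p/p, so the condition is σ_p/p ≤ 0.20, i.e. p ≥ σ_p/0.20.
p_min = 1.1/0.20 = 5.5 mas = 0.0055 arcsec.
d_max = 1/p_min = 1/0.0055 = 181.82 pc.

182 pc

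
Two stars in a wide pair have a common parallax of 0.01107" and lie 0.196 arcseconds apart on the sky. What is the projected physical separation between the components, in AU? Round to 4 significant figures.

d = 1/p = 1/0.01107″ = 90.334 pc.
At distance d (pc), an angle of θ arcsec spans θ·d AU: s = 0.196 × 90.334 = 17.705 AU.

17.71 AU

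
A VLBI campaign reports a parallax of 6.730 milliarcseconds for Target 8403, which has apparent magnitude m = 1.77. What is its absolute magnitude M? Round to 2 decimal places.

d = 1/p = 1/0.006730″ = 148.59 pc.
m − M = 5 log₁₀(148.59) − 5 = 10.8599 − 5 = 5.8599.
M = m − (m − M) = 1.77 − 5.8599 = -4.09.

M = -4.09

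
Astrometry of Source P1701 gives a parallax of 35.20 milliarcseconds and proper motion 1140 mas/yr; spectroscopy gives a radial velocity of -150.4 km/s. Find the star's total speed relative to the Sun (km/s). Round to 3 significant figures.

d = 1/p = 1/0.03520″ = 28.409 pc.
μ = 1140 mas/yr = 1.140 ″/yr.
v_t = 4.740 μ d = 4.740 × 1.140 × 28.409 = 153.51 km/s.
v = √(v_r² + v_t²) = √((-150.4)² + 153.51²) = √46185.5 = 214.91 km/s.

215 km/s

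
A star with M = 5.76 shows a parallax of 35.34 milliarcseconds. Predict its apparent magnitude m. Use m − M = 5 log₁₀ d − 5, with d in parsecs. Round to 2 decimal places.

m = 8.02

d = 1/p = 1/0.03534″ = 28.297 pc.
m − M = 5 log₁₀ d − 5 = 5 log₁₀(28.297) − 5 = 7.2587 − 5 = 2.2587.
m = M + (m − M) = 5.76 + 2.2587 = 8.02.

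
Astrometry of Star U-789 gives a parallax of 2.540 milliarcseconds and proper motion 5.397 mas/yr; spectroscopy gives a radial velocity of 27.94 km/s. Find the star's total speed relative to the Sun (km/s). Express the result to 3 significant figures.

29.7 km/s

d = 1/p = 1/0.002540″ = 393.7 pc.
μ = 5.397 mas/yr = 0.005397 ″/yr.
v_t = 4.740 μ d = 4.740 × 0.005397 × 393.7 = 10.072 km/s.
v = √(v_r² + v_t²) = √(27.94² + 10.072²) = √882.089 = 29.7 km/s.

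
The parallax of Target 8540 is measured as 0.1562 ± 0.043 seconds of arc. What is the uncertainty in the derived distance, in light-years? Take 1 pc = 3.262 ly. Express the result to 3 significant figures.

5.75 ly

d = 1/p, so σ_d = σ_p / p².
σ_d = 0.0430 / (0.1562)² = 0.0430 / 0.024398 = 1.7624 pc = 1.7624 × 3.262 ly = 5.7489 ly.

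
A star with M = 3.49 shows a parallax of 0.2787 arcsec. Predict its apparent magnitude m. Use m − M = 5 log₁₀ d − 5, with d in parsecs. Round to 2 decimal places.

m = 1.26

d = 1/p = 1/0.2787″ = 3.5881 pc.
m − M = 5 log₁₀ d − 5 = 5 log₁₀(3.5881) − 5 = 2.7743 − 5 = -2.2257.
m = M + (m − M) = 3.49 + (-2.2257) = 1.26.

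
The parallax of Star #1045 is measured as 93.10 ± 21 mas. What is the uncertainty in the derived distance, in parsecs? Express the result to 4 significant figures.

d = 1/p, so σ_d = σ_p / p².
σ_d = 0.0210 / (0.09310)² = 0.0210 / 0.0086676 = 2.4228 pc.

2.423 pc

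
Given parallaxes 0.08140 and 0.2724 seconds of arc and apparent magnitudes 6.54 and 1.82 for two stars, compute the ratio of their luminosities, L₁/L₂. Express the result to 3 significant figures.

L₁/L₂ = 0.145

d₁ = 1/p₁ = 1/0.08140″ = 12.285 pc; d₂ = 1/p₂ = 1/0.2724″ = 3.6711 pc.
M₁ = m₁ − 5 log₁₀ d₁ + 5 = 6.54 − 5.4469 + 5 = 6.0931.
M₂ = 1.82 − 2.8240 + 5 = 3.9960.
L₁/L₂ = 10^(0.4(M₂ − M₁)) = 10^(0.4 × (-2.0971)) = 10^(-0.83884) = 0.14493.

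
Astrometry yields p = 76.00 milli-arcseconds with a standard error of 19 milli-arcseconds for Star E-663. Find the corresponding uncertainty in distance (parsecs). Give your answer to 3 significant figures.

d = 1/p, so σ_d = σ_p / p².
σ_d = 0.0190 / (0.07600)² = 0.0190 / 0.005776 = 3.2895 pc.

3.29 pc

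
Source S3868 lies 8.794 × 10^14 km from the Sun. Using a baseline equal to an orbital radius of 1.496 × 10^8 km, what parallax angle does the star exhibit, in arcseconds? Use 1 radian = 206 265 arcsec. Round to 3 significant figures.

0.0351 arcsec

θ ≈ B/d = (1.496 × 10^8) / (8.794 × 10^14) = 1.7012 × 10^-7 rad.
In arcseconds: 1.7012 × 10^-7 × 206265 = 0.03509″.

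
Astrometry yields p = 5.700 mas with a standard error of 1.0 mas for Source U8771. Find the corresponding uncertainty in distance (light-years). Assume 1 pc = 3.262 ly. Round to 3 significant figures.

d = 1/p, so σ_d = σ_p / p².
σ_d = 0.00100 / (0.005700)² = 0.00100 / 0.00003249 = 30.779 pc = 30.779 × 3.262 ly = 100.4 ly.

100 ly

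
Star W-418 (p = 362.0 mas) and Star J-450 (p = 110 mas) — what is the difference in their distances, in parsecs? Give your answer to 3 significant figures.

6.33 pc

d_A = 1/0.3620″ = 2.7624 pc; d_B = 1/0.1100″ = 9.0909 pc.
|d_B − d_A| = |9.0909 − 2.7624| = 6.3285 pc.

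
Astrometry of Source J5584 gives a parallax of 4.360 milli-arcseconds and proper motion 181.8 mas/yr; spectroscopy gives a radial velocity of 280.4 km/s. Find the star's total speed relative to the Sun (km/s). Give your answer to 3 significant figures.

d = 1/p = 1/0.004360″ = 229.36 pc.
μ = 181.8 mas/yr = 0.1818 ″/yr.
v_t = 4.740 μ d = 4.740 × 0.1818 × 229.36 = 197.65 km/s.
v = √(v_r² + v_t²) = √(280.4² + 197.65²) = √117690 = 343.06 km/s.

343 km/s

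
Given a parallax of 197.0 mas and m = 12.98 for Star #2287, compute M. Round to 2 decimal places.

d = 1/p = 1/0.1970″ = 5.0761 pc.
m − M = 5 log₁₀(5.0761) − 5 = 3.5277 − 5 = -1.4723.
M = m − (m − M) = 12.98 − (-1.4723) = 14.45.

M = 14.45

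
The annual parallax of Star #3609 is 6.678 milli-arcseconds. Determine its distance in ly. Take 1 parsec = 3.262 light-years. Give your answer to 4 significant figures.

p = 6.678 milli-arcseconds = 0.006678 arcsec.
d = 1/p = 1/0.006678 = 149.75 pc.
In light-years: 149.75 × 3.262 = 488.48 ly.

488.5 ly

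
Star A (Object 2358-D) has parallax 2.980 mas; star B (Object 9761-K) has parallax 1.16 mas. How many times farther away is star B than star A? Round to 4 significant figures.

2.569

Since d = 1/p, d_B/d_A = p_A/p_B.
= 2.980 / 1.16 = 2.569.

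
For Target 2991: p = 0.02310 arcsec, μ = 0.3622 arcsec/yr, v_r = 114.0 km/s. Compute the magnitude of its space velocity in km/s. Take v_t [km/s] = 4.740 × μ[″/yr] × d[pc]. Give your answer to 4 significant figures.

d = 1/p = 1/0.02310″ = 43.29 pc.
v_t = 4.740 μ d = 4.740 × 0.3622 × 43.29 = 74.321 km/s.
v = √(v_r² + v_t²) = √(114.0² + 74.321²) = √18519.6 = 136.09 km/s.

136.1 km/s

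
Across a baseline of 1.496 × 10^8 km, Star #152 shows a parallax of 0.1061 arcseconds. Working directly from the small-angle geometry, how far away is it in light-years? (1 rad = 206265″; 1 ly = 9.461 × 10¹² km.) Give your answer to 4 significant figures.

θ = 0.1061″ = 0.1061/206265 = 5.1439 × 10^-7 rad.
d = B/θ = (1.496 × 10^8) / (5.1439 × 10^-7) = 2.9083 × 10^14 km = (2.9083 × 10^14) / (9.461 × 10^12) ly = 30.74 ly.

30.74 ly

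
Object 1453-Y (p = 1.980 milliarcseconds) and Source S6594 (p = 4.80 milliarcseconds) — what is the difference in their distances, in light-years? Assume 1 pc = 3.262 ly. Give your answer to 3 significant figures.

968 ly

d_A = 1/0.001980″ = 505.05 pc; d_B = 1/0.004800″ = 208.33 pc.
|d_B − d_A| = |208.33 − 505.05| = 296.72 pc = 296.72 × 3.262 ly = 967.9 ly.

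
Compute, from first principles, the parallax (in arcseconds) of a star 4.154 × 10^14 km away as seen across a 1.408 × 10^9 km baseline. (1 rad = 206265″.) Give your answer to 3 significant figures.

θ ≈ B/d = (1.408 × 10^9) / (4.154 × 10^14) = 3.3895 × 10^-6 rad.
In arcseconds: 3.3895 × 10^-6 × 206265 = 0.69914″.

0.699 arcsec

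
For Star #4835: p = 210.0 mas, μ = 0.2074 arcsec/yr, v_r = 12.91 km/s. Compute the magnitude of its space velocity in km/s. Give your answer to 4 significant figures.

13.73 km/s

d = 1/p = 1/0.2100″ = 4.7619 pc.
v_t = 4.740 μ d = 4.740 × 0.2074 × 4.7619 = 4.6813 km/s.
v = √(v_r² + v_t²) = √(12.91² + 4.6813²) = √188.583 = 13.733 km/s.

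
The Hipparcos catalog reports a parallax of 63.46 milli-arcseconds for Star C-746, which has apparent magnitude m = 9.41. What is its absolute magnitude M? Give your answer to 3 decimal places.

d = 1/p = 1/0.06346″ = 15.758 pc.
m − M = 5 log₁₀(15.758) − 5 = 5.9875 − 5 = 0.9875.
M = m − (m − M) = 9.41 − 0.9875 = 8.423.

M = 8.423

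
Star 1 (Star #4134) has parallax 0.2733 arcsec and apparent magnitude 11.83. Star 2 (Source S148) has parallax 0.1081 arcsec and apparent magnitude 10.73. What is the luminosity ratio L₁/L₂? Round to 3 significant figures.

d₁ = 1/p₁ = 1/0.2733″ = 3.659 pc; d₂ = 1/p₂ = 1/0.1081″ = 9.2507 pc.
M₁ = m₁ − 5 log₁₀ d₁ + 5 = 11.83 − 2.8168 + 5 = 14.0132.
M₂ = 10.73 − 4.8309 + 5 = 10.8991.
L₁/L₂ = 10^(0.4(M₂ − M₁)) = 10^(0.4 × (-3.1141)) = 10^(-1.24564) = 0.056802.

L₁/L₂ = 0.0568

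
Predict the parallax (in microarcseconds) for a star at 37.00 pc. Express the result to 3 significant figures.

p = 1/d = 1/37 = 0.027027 arcsec.
= 0.027027 × 10⁶ = 27027 μas.

27000 μas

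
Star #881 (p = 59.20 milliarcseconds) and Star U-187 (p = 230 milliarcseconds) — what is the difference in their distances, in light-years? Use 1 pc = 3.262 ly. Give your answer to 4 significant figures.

d_A = 1/0.05920″ = 16.892 pc; d_B = 1/0.2300″ = 4.3478 pc.
|d_B − d_A| = |4.3478 − 16.892| = 12.544 pc = 12.544 × 3.262 ly = 40.919 ly.

40.92 ly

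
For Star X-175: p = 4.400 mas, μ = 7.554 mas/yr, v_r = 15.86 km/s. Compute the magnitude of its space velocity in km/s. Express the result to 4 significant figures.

17.83 km/s

d = 1/p = 1/0.004400″ = 227.27 pc.
μ = 7.554 mas/yr = 0.007554 ″/yr.
v_t = 4.740 μ d = 4.740 × 0.007554 × 227.27 = 8.1376 km/s.
v = √(v_r² + v_t²) = √(15.86² + 8.1376²) = √317.76 = 17.826 km/s.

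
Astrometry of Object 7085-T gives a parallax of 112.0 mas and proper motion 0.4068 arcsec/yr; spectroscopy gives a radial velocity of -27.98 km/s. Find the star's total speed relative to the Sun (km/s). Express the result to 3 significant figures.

d = 1/p = 1/0.1120″ = 8.9286 pc.
v_t = 4.740 μ d = 4.740 × 0.4068 × 8.9286 = 17.216 km/s.
v = √(v_r² + v_t²) = √((-27.98)² + 17.216²) = √1079.27 = 32.852 km/s.

32.9 km/s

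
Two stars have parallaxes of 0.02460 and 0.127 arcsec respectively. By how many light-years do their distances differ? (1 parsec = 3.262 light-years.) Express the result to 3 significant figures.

107 ly

d_A = 1/0.02460″ = 40.65 pc; d_B = 1/0.1270″ = 7.874 pc.
|d_B − d_A| = |7.874 − 40.65| = 32.776 pc = 32.776 × 3.262 ly = 106.92 ly.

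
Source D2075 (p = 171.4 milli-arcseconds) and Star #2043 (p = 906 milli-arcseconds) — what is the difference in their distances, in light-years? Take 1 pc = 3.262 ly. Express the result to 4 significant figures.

d_A = 1/0.1714″ = 5.8343 pc; d_B = 1/0.9060″ = 1.1038 pc.
|d_B − d_A| = |1.1038 − 5.8343| = 4.7305 pc = 4.7305 × 3.262 ly = 15.431 ly.

15.43 ly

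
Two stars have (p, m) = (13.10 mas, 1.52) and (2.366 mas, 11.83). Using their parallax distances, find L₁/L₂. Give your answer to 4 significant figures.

L₁/L₂ = 434.0

d₁ = 1/p₁ = 1/0.01310″ = 76.336 pc; d₂ = 1/p₂ = 1/0.002366″ = 422.65 pc.
M₁ = m₁ − 5 log₁₀ d₁ + 5 = 1.52 − 9.4136 + 5 = -2.8936.
M₂ = 11.83 − 13.1299 + 5 = 3.7001.
L₁/L₂ = 10^(0.4(M₂ − M₁)) = 10^(0.4 × 6.5937) = 10^2.63748 = 433.99.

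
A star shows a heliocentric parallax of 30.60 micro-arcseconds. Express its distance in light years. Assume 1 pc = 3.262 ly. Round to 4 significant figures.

p = 30.60 micro-arcseconds = 0.00003060 arcsec.
d = 1/p = 1/0.00003060 = 32680 pc.
In light-years: 32680 × 3.262 = 1.0660 × 10^5 ly.

106600 light years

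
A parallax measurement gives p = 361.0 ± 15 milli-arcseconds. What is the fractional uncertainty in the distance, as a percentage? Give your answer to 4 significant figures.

4.155%

For d = 1/p, |σ_d/d| = |σ_p/p|.
σ_p/p = 15 / 361.0 = 0.041551 = 4.1551%.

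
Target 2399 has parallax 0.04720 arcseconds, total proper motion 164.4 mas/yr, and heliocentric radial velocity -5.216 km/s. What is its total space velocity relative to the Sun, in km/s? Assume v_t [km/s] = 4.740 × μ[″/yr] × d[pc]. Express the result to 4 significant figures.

d = 1/p = 1/0.04720″ = 21.186 pc.
μ = 164.4 mas/yr = 0.1644 ″/yr.
v_t = 4.740 μ d = 4.740 × 0.1644 × 21.186 = 16.509 km/s.
v = √(v_r² + v_t²) = √((-5.216)² + 16.509²) = √299.754 = 17.313 km/s.

17.31 km/s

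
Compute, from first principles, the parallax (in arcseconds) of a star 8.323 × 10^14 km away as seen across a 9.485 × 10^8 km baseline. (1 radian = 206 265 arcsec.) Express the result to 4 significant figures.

0.2351 arcsec

θ ≈ B/d = (9.485 × 10^8) / (8.323 × 10^14) = 1.1396 × 10^-6 rad.
In arcseconds: 1.1396 × 10^-6 × 206265 = 0.23506″.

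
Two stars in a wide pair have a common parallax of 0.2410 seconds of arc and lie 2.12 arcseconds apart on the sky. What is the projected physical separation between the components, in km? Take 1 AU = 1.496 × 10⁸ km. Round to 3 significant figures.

d = 1/p = 1/0.2410″ = 4.1494 pc.
At distance d (pc), an angle of θ arcsec spans θ·d AU: s = 2.12 × 4.1494 = 8.7967 AU.
= 8.7967 × 1.496 × 10⁸ km = 1.3160 × 10^9 km.

1.32 × 10^9 km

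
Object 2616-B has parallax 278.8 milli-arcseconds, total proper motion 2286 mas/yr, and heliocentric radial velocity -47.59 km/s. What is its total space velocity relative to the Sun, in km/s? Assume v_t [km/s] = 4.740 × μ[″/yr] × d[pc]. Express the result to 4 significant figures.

61.44 km/s

d = 1/p = 1/0.2788″ = 3.5868 pc.
μ = 2286 mas/yr = 2.286 ″/yr.
v_t = 4.740 μ d = 4.740 × 2.286 × 3.5868 = 38.865 km/s.
v = √(v_r² + v_t²) = √((-47.59)² + 38.865²) = √3775.3 = 61.443 km/s.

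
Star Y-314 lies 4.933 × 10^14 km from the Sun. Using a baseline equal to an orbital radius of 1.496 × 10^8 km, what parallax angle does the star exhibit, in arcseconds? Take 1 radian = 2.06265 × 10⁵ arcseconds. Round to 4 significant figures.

θ ≈ B/d = (1.496 × 10^8) / (4.933 × 10^14) = 3.0326 × 10^-7 rad.
In arcseconds: 3.0326 × 10^-7 × 206265 = 0.062552″.

0.06255 arcsec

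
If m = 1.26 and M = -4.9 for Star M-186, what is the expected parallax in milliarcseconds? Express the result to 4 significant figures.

m − M = 1.26 − (-4.9) = 6.16.
d = 10^((m−M)/5 + 1) = 10^2.232 = 170.61 pc.
p = 1/d = 1/170.61 = 0.0058613 arcsec = 5.8613 mas.

5.861 mas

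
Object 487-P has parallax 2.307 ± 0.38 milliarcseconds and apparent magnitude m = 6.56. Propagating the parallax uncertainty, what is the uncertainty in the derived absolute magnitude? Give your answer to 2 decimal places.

σ_M = 0.36 mag

M = m − 5 log₁₀ d + 5 = m + 5 log₁₀ p + 5, so ∂M/∂p = 5/(p ln 10).
σ_M = (5/ln 10) · (σ_p/p) = 2.1715 × 0.38/2.307 = 2.1715 × 0.16472 = 0.35769.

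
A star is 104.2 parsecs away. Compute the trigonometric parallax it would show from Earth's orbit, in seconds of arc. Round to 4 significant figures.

0.009597 arcsec

p = 1/d = 1/104.2 = 0.0095969 arcsec.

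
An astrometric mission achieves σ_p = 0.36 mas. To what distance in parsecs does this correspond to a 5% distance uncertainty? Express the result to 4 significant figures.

σ_d/d = σ_p/p, so the condition is σ_p/p ≤ 0.05, i.e. p ≥ σ_p/0.05.
p_min = 0.36/0.05 = 7.2 mas = 0.0072 arcsec.
d_max = 1/p_min = 1/0.0072 = 138.89 pc.

138.9 pc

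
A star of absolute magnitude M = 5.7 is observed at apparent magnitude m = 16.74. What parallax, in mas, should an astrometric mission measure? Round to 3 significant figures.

m − M = 16.74 − 5.7 = 11.04.
d = 10^((m−M)/5 + 1) = 10^3.208 = 1614.4 pc.
p = 1/d = 1/1614.4 = 0.00061943 arcsec = 0.61943 mas.

0.619 mas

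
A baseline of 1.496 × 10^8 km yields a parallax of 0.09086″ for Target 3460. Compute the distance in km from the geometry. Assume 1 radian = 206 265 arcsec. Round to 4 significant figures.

θ = 0.09086″ = 0.09086/206265 = 4.4050 × 10^-7 rad.
d = B/θ = (1.496 × 10^8) / (4.4050 × 10^-7) = 3.3961 × 10^14 km.

3.396 × 10^14 km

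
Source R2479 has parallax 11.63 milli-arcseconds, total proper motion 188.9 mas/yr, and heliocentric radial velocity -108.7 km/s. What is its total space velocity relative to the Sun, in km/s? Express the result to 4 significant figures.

133.2 km/s

d = 1/p = 1/0.01163″ = 85.985 pc.
μ = 188.9 mas/yr = 0.1889 ″/yr.
v_t = 4.740 μ d = 4.740 × 0.1889 × 85.985 = 76.99 km/s.
v = √(v_r² + v_t²) = √((-108.7)² + 76.99²) = √17743.2 = 133.2 km/s.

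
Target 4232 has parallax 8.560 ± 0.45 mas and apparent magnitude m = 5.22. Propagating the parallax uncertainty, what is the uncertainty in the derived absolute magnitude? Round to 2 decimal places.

σ_M = 0.11 mag

M = m − 5 log₁₀ d + 5 = m + 5 log₁₀ p + 5, so ∂M/∂p = 5/(p ln 10).
σ_M = (5/ln 10) · (σ_p/p) = 2.1715 × 0.45/8.560 = 2.1715 × 0.05257 = 0.11416.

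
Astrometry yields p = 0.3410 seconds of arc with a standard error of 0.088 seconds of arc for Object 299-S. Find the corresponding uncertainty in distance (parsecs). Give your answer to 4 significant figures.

d = 1/p, so σ_d = σ_p / p².
σ_d = 0.0880 / (0.3410)² = 0.0880 / 0.11628 = 0.75679 pc.

0.7568 pc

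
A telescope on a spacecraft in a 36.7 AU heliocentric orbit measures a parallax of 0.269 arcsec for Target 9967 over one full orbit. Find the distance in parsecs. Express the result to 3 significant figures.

With baseline B (in AU) and parallax p (in arcsec), d = B/p parsecs.
d = 36.7 / 0.269 = 136.43 pc.

136 pc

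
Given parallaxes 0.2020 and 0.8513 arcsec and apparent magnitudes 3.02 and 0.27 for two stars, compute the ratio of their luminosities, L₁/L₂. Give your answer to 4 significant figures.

d₁ = 1/p₁ = 1/0.2020″ = 4.9505 pc; d₂ = 1/p₂ = 1/0.8513″ = 1.1747 pc.
M₁ = m₁ − 5 log₁₀ d₁ + 5 = 3.02 − 3.4732 + 5 = 4.5468.
M₂ = 0.27 − 0.3496 + 5 = 4.9204.
L₁/L₂ = 10^(0.4(M₂ − M₁)) = 10^(0.4 × 0.3736) = 10^0.14944 = 1.4107.

L₁/L₂ = 1.411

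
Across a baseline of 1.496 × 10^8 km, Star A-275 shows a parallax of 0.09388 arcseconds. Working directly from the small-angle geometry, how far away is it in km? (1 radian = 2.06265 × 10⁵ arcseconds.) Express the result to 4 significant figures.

3.287 × 10^14 km

θ = 0.09388″ = 0.09388/206265 = 4.5514 × 10^-7 rad.
d = B/θ = (1.496 × 10^8) / (4.5514 × 10^-7) = 3.2869 × 10^14 km.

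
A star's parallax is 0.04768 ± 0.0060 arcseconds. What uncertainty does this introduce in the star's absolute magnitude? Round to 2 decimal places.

M = m − 5 log₁₀ d + 5 = m + 5 log₁₀ p + 5, so ∂M/∂p = 5/(p ln 10).
σ_M = (5/ln 10) · (σ_p/p) = 2.1715 × 0.0060/0.04768 = 2.1715 × 0.12584 = 0.27326.

σ_M = 0.27 mag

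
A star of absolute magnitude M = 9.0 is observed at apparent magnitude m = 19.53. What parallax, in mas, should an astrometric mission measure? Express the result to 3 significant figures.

0.783 mas

m − M = 19.53 − 9.0 = 10.53.
d = 10^((m−M)/5 + 1) = 10^3.106 = 1276.4 pc.
p = 1/d = 1/1276.4 = 0.00078345 arcsec = 0.78345 mas.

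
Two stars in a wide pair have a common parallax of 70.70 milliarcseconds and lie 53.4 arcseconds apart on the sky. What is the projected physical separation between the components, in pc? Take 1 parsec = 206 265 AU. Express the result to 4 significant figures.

0.003662 pc

d = 1/p = 1/0.07070″ = 14.144 pc.
At distance d (pc), an angle of θ arcsec spans θ·d AU: s = 53.4 × 14.144 = 755.29 AU.
= 755.29 / 206265 = 0.0036617 pc.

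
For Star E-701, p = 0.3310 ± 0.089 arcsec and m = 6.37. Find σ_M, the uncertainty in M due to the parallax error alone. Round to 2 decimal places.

M = m − 5 log₁₀ d + 5 = m + 5 log₁₀ p + 5, so ∂M/∂p = 5/(p ln 10).
σ_M = (5/ln 10) · (σ_p/p) = 2.1715 × 0.089/0.3310 = 2.1715 × 0.26888 = 0.58387.

σ_M = 0.58 mag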